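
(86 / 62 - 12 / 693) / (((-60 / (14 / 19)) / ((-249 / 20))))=814147 / 3887400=0.21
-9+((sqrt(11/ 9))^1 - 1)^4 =67/ 81 - 80 * sqrt(11)/ 27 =-9.00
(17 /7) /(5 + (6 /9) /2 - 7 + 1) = -51 /14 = -3.64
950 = 950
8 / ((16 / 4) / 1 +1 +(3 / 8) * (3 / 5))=320 / 209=1.53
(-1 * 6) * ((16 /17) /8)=-12 /17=-0.71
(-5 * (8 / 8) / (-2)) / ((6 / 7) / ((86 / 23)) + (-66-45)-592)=-1505 / 423068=-0.00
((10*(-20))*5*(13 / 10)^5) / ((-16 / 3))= 1113879 / 1600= 696.17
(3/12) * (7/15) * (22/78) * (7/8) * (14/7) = 539/9360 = 0.06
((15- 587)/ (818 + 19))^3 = -187149248/ 586376253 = -0.32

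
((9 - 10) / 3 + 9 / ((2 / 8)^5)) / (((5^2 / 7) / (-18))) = -1161174 / 25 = -46446.96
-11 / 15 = -0.73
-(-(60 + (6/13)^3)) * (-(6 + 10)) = -2112576/2197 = -961.57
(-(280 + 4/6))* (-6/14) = 842/7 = 120.29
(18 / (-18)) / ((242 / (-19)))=19 / 242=0.08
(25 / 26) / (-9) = -25 / 234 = -0.11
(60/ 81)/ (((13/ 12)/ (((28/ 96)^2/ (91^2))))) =5/ 711828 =0.00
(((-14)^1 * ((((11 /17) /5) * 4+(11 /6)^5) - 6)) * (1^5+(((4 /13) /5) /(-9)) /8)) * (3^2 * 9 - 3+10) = -18746.02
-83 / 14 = -5.93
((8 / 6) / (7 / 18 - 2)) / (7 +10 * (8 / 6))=-72 / 1769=-0.04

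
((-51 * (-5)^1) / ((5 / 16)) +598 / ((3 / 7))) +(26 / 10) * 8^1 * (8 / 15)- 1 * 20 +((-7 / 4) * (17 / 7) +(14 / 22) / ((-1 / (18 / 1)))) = 2186.72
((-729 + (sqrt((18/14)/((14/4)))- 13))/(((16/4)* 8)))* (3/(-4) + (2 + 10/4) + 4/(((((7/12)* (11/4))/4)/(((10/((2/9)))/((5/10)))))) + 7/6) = -44201099/2112 + 833983* sqrt(2)/68992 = -20911.46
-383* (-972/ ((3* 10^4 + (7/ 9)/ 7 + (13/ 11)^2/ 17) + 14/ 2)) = 6891945588/ 555523169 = 12.41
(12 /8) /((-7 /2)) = -3 /7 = -0.43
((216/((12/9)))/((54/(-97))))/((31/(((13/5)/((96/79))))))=-99619/4960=-20.08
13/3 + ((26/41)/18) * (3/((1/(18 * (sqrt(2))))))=78 * sqrt(2)/41 + 13/3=7.02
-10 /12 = -5 /6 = -0.83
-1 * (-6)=6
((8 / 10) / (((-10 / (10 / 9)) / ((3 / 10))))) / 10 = -1 / 375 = -0.00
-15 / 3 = -5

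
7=7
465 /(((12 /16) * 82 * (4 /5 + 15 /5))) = 1550 /779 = 1.99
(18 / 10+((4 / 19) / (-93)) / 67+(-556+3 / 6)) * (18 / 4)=-1966559799 / 789260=-2491.65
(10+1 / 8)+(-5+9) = 113 / 8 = 14.12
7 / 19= 0.37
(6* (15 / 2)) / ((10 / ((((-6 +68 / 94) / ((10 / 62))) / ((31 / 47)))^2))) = 276768 / 25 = 11070.72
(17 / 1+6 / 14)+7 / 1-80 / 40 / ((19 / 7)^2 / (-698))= 540559 / 2527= 213.91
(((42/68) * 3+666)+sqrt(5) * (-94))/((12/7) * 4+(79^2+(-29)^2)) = 0.06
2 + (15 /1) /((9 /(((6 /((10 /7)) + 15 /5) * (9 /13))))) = 134 /13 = 10.31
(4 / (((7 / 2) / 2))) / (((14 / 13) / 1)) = 104 / 49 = 2.12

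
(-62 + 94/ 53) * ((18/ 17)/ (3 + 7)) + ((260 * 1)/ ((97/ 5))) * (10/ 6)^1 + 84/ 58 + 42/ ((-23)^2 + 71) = 17.48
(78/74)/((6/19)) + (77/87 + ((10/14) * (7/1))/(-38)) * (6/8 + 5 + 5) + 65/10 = 8776717/489288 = 17.94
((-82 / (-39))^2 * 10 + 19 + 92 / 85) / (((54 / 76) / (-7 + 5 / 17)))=-12002162668 / 19780605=-606.76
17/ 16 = 1.06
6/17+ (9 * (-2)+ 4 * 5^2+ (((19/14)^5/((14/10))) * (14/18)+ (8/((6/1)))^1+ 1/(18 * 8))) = 7097338349/82287072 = 86.25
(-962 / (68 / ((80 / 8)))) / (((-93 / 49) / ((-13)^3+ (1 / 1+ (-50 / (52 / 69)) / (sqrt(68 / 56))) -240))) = -95690140 / 527 -5212375 * sqrt(238) / 17918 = -186063.03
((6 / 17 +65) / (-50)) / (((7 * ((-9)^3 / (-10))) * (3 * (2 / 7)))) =-1111 / 371790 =-0.00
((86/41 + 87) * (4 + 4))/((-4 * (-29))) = 7306/1189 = 6.14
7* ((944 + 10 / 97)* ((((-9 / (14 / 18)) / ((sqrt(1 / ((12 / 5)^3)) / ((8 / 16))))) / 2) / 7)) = -44506908* sqrt(15) / 16975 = -10154.61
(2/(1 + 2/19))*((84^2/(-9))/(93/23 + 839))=-6992/4155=-1.68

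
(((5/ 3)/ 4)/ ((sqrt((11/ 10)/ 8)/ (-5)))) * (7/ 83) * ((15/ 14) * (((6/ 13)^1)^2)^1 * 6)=-13500 * sqrt(55)/ 154297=-0.65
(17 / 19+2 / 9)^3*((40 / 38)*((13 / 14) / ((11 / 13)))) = 11775701990 / 7315308693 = 1.61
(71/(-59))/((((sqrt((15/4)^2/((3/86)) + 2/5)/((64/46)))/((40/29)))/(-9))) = 1635840* sqrt(161410)/635196773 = 1.03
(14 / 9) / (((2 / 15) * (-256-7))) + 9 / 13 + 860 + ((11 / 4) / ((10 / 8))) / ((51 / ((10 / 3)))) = 450286184 / 523107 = 860.79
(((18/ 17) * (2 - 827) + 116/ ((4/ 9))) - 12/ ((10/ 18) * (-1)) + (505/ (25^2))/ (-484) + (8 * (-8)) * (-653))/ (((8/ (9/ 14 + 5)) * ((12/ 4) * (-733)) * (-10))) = 3347648651257/ 2533072080000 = 1.32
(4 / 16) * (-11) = -2.75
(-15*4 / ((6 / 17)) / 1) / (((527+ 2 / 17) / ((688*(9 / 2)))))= -2982480 / 2987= -998.49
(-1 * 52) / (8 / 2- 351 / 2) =104 / 343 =0.30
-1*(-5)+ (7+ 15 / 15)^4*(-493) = -2019323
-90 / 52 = -45 / 26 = -1.73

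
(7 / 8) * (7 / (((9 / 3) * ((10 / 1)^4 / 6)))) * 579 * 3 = 85113 / 40000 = 2.13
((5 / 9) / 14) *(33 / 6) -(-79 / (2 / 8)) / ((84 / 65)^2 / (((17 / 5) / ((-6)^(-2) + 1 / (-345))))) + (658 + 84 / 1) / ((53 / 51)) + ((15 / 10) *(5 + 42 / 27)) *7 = 4840491109 / 181692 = 26641.19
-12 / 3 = -4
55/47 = 1.17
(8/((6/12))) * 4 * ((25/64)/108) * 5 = 125/108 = 1.16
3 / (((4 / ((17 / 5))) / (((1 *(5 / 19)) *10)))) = 6.71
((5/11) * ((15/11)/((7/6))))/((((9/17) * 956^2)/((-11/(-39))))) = 425/1372274904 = 0.00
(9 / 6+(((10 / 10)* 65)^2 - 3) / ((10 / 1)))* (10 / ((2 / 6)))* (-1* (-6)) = 76266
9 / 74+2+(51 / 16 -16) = -6329 / 592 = -10.69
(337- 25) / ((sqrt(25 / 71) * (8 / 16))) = 1051.58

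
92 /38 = 46 /19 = 2.42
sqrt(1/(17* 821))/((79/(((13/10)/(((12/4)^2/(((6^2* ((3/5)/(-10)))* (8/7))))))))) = -312* sqrt(13957)/964777625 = -0.00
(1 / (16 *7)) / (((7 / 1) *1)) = 1 / 784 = 0.00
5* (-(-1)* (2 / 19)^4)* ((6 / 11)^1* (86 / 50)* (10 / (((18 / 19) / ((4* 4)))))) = 22016 / 226347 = 0.10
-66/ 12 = -11/ 2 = -5.50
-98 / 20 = -49 / 10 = -4.90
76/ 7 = 10.86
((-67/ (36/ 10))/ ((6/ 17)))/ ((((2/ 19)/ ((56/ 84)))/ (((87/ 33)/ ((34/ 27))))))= -184585/ 264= -699.19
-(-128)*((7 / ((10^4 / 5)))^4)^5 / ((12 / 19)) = 1516053059654628019 / 98304000000000000000000000000000000000000000000000000000000000000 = 0.00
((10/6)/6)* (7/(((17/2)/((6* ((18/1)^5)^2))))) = 83310901954560/17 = 4900641291444.71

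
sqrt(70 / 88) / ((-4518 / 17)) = -17* sqrt(385) / 99396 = -0.00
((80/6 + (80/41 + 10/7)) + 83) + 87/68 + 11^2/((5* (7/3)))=4657241/41820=111.36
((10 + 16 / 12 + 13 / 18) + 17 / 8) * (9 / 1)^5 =6698781 / 8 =837347.62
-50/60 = -5/6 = -0.83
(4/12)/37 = 1/111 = 0.01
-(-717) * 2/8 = 179.25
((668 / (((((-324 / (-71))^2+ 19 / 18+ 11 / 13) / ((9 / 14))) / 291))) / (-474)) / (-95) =171974188854 / 1408338789515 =0.12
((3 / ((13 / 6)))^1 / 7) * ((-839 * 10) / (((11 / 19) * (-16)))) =717345 / 4004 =179.16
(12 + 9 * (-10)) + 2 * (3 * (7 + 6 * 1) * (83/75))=208/25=8.32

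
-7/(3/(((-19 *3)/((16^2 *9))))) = 133/2304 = 0.06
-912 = -912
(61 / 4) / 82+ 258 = 84685 / 328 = 258.19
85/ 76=1.12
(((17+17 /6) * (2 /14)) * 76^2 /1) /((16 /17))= 104329 /6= 17388.17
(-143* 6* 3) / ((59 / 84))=-216216 / 59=-3664.68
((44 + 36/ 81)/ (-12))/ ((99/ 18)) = -200/ 297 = -0.67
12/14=6/7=0.86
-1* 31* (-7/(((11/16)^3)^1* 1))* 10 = 6677.93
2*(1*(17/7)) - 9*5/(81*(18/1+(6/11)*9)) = 10961/2268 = 4.83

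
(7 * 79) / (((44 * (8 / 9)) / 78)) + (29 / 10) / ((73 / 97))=71095139 / 64240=1106.71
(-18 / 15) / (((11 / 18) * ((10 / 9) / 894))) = -1579.94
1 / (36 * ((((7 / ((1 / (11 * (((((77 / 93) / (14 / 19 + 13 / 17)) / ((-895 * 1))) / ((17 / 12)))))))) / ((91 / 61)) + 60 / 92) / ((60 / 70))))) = 4023441175 / 106414117278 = 0.04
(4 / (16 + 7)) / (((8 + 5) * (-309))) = -4 / 92391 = -0.00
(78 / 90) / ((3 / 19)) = 247 / 45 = 5.49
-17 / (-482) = 17 / 482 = 0.04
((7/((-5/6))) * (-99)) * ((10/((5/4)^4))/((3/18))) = 12773376/625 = 20437.40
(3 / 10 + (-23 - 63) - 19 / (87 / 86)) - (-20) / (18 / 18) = -73499 / 870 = -84.48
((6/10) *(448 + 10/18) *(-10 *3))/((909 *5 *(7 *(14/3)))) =-4037/74235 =-0.05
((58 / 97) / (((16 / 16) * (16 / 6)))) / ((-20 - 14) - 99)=-0.00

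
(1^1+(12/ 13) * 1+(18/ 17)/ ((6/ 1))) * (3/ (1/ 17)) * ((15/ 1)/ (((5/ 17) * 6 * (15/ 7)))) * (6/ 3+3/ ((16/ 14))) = 127687/ 65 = 1964.42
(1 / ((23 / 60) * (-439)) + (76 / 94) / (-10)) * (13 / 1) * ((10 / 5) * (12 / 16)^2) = -24095331 / 18982360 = -1.27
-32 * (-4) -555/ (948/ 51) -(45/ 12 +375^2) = -140530.61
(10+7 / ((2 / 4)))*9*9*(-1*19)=-36936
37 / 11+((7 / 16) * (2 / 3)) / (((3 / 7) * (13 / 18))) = 2463 / 572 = 4.31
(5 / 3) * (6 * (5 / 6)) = 25 / 3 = 8.33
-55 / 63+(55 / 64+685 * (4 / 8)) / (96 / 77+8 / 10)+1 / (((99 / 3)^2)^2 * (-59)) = 4122203685436891 / 24700855931136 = 166.89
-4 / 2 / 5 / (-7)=2 / 35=0.06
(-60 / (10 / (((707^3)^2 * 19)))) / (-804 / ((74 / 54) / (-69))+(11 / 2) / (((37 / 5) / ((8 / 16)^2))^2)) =-623698587604927085095488 / 1773457043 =-351685195909719.64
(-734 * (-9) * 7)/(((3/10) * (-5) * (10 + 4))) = -2202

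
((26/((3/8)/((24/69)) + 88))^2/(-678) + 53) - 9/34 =19755181994395/374611147926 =52.74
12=12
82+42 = 124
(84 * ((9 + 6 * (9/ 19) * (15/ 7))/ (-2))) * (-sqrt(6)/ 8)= 6021 * sqrt(6)/ 76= 194.06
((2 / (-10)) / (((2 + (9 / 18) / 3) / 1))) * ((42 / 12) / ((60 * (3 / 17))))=-119 / 3900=-0.03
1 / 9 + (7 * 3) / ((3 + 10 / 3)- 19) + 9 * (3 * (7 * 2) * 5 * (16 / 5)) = 6046.45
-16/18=-8/9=-0.89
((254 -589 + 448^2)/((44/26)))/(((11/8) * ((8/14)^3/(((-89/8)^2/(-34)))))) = -7076980783691/4212736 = -1679901.32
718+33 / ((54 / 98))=7001 / 9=777.89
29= 29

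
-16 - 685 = -701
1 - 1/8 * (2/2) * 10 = -1/4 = -0.25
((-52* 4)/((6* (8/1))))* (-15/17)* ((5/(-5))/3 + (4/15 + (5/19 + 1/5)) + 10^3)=3706469/969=3825.05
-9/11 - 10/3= -137/33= -4.15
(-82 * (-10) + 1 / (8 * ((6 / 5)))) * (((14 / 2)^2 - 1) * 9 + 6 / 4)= 11376485 / 32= 355515.16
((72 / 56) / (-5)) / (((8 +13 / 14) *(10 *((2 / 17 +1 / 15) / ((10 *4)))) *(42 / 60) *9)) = -816 / 8225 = -0.10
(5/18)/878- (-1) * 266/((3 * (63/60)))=148285/1756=84.44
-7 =-7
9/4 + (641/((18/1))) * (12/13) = 35.12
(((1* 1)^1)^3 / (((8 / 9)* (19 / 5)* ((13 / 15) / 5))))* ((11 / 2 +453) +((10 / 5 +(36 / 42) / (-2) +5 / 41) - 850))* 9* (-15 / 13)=101945638125 / 14744912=6913.95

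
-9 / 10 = -0.90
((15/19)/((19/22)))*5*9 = 14850/361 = 41.14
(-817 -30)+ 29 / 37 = -31310 / 37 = -846.22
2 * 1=2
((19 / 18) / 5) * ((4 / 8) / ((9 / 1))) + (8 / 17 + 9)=261143 / 27540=9.48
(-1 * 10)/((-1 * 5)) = 2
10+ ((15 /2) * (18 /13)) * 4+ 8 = 774 /13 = 59.54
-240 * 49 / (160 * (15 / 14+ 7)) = -1029 / 113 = -9.11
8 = 8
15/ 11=1.36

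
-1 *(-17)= 17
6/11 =0.55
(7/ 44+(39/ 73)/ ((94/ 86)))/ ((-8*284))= -97805/ 342990208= -0.00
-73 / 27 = -2.70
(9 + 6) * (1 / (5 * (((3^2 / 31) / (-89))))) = -2759 / 3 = -919.67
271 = 271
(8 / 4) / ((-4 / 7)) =-7 / 2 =-3.50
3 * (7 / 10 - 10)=-279 / 10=-27.90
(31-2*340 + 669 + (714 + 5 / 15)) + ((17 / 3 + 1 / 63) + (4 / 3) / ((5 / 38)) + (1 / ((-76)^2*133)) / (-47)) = 1218812364451 / 1624759920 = 750.15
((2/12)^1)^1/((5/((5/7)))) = 1/42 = 0.02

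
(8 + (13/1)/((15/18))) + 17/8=1029/40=25.72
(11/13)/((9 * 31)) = 11/3627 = 0.00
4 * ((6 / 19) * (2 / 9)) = 16 / 57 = 0.28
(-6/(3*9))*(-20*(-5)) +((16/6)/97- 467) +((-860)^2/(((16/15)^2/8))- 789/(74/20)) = 335905209227/64602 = 5199610.06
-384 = -384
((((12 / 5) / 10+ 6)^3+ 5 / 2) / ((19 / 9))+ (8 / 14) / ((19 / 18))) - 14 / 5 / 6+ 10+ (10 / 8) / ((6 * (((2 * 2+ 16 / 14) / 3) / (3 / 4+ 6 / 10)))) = 126.51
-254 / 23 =-11.04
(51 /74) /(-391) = -3 /1702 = -0.00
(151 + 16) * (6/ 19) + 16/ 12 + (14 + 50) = 6730/ 57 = 118.07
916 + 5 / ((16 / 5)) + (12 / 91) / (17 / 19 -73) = 917.56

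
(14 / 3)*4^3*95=85120 / 3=28373.33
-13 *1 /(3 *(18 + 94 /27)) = -117 /580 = -0.20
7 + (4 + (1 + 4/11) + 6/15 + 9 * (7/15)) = 933/55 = 16.96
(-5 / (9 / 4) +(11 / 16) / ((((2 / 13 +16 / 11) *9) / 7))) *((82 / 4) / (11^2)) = -855383 / 2671680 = -0.32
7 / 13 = 0.54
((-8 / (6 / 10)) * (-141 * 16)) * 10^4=300800000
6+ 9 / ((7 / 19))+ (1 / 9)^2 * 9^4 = 780 / 7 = 111.43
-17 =-17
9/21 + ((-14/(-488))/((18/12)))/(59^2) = 3822187/8918322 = 0.43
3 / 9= 1 / 3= 0.33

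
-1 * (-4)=4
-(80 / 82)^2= -1600 / 1681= -0.95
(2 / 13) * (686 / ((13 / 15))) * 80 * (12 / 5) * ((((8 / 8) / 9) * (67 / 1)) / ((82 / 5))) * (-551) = -40520099200 / 6929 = -5847900.01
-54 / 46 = -27 / 23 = -1.17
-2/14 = -0.14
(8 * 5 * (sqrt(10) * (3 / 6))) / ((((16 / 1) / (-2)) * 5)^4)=sqrt(10) / 128000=0.00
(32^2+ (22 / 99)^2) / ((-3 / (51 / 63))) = -1410116 / 5103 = -276.33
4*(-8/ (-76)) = 8/ 19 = 0.42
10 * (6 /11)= 60 /11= 5.45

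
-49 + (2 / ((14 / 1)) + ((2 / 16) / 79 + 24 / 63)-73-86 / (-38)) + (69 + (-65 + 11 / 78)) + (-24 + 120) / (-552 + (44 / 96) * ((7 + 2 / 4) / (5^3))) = -27804118647775 / 241262322392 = -115.24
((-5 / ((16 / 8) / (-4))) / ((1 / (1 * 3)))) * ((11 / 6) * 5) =275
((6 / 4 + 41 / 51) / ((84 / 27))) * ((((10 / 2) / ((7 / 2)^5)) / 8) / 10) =705 / 8000132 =0.00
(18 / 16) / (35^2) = 0.00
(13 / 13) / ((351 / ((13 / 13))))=1 / 351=0.00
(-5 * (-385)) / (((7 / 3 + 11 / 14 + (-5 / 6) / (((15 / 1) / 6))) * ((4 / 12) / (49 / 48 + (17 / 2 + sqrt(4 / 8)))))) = 13475 * sqrt(2) / 13 + 6158075 / 312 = 21203.31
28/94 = 14/47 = 0.30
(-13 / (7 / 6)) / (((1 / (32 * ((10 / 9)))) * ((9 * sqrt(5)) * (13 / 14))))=-256 * sqrt(5) / 27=-21.20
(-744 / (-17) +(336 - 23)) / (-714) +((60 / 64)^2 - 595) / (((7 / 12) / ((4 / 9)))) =-44003975 / 97104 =-453.16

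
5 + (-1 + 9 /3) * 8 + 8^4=4117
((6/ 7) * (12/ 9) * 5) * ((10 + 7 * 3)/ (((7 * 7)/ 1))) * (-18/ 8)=-2790/ 343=-8.13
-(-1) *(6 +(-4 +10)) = 12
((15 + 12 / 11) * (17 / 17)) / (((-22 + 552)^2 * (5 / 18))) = 1593 / 7724750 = 0.00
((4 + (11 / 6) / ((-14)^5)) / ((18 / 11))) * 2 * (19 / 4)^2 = 51256734815 / 464679936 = 110.31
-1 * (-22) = 22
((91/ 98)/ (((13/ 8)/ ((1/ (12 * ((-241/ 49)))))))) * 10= -70/ 723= -0.10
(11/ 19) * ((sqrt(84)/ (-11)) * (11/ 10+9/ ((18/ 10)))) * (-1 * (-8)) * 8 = -3904 * sqrt(21)/ 95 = -188.32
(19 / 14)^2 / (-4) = -361 / 784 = -0.46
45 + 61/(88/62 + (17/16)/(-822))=50887677/578161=88.02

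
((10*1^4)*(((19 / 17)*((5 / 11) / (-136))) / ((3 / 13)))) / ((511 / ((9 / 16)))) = -18525 / 103966016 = -0.00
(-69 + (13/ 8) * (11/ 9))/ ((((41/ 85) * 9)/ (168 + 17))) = -75873125/ 26568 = -2855.81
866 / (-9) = -866 / 9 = -96.22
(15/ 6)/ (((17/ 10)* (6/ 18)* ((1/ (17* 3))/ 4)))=900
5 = 5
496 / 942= 248 / 471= 0.53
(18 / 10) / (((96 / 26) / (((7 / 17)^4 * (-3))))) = -280917 / 6681680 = -0.04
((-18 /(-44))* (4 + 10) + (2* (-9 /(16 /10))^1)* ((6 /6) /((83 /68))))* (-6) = 19116 /913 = 20.94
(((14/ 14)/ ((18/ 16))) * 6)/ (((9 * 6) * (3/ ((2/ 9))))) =16/ 2187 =0.01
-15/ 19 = -0.79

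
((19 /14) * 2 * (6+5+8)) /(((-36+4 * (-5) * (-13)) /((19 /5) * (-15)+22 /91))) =-1864565 /142688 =-13.07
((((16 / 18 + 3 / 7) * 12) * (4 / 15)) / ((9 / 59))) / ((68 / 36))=14.63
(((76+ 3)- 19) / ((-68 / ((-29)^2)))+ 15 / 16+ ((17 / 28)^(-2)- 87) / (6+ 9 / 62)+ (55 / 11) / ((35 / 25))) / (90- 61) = -9264767611 / 357634032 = -25.91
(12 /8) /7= 3 /14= 0.21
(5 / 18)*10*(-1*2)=-50 / 9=-5.56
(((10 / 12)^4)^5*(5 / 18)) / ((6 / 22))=5245208740234375 / 197432555763400704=0.03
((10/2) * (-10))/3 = -50/3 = -16.67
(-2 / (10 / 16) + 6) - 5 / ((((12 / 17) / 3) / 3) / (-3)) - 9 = 3701 / 20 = 185.05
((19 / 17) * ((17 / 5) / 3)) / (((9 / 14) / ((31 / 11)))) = 8246 / 1485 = 5.55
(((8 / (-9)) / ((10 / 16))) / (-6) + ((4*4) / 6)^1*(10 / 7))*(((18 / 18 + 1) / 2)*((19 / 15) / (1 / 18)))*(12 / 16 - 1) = -36328 / 1575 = -23.07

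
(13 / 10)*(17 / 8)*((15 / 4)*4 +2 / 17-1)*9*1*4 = 1404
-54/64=-27/32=-0.84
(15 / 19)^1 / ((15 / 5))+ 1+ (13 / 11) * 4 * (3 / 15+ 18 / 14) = 60616 / 7315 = 8.29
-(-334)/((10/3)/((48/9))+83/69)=184368/1009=182.72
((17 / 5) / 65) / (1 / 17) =289 / 325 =0.89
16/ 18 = 8/ 9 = 0.89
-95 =-95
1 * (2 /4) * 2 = 1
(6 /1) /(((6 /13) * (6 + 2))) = 13 /8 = 1.62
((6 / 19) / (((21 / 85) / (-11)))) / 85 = -0.17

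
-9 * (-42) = 378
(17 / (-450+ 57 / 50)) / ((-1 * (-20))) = -85 / 44886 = -0.00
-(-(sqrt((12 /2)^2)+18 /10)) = 39 /5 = 7.80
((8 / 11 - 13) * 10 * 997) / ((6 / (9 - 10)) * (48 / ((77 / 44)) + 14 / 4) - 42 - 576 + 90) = 69790 / 407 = 171.47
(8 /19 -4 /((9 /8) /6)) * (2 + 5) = -8344 /57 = -146.39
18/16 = 1.12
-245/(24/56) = -1715/3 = -571.67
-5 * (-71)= 355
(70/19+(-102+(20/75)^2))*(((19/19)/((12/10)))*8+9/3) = -12179884/12825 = -949.70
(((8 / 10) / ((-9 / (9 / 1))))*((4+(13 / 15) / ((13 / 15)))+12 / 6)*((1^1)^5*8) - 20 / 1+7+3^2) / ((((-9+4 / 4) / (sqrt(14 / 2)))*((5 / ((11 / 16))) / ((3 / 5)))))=2013*sqrt(7) / 4000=1.33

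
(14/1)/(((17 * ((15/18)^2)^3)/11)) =7185024/265625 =27.05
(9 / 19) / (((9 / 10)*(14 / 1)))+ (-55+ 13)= -5581 / 133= -41.96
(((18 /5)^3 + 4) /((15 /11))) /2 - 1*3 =29201 /1875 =15.57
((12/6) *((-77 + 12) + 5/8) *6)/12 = -515/8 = -64.38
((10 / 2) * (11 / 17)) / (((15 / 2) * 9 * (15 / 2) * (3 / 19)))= 836 / 20655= 0.04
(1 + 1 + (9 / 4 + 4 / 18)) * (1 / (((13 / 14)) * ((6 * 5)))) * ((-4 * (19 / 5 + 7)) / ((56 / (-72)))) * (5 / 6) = 483 / 65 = 7.43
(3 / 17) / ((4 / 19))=57 / 68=0.84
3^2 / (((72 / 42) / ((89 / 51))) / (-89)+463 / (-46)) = -22955058 / 25700113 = -0.89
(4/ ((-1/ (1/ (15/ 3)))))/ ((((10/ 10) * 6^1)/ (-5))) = 2/ 3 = 0.67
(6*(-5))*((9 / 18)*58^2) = -50460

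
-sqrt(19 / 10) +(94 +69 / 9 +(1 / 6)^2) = 100.32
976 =976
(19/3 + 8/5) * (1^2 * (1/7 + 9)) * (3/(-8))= -136/5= -27.20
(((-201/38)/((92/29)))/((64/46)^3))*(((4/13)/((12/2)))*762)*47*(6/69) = -800245923/8093696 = -98.87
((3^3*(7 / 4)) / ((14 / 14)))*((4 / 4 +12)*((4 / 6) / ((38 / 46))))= 18837 / 38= 495.71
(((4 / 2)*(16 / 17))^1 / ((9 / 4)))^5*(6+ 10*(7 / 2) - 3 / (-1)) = 1511828488192 / 83841135993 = 18.03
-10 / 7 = -1.43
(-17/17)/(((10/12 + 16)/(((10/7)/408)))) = -5/24038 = -0.00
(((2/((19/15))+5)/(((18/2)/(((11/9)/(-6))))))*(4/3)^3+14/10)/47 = 652613/29294865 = 0.02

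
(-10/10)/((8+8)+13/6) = -6/109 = -0.06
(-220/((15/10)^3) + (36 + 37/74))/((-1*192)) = 1549/10368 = 0.15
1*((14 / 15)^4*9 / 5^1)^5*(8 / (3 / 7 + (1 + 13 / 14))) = 16.14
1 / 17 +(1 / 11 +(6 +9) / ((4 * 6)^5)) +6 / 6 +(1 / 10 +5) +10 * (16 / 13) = 598697815399 / 32261898240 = 18.56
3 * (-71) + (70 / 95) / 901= -3646333 / 17119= -213.00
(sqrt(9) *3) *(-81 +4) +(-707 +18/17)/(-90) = -1048289/1530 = -685.16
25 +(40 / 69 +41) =4594 / 69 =66.58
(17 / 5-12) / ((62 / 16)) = -344 / 155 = -2.22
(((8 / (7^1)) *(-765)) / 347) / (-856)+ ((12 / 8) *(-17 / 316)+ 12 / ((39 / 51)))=33342743535 / 2135363048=15.61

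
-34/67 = -0.51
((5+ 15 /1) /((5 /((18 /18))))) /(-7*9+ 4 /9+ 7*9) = 9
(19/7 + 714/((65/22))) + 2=112101/455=246.38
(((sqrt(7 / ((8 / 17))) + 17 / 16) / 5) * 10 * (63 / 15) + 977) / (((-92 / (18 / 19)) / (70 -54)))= -354933 / 2185 -756 * sqrt(238) / 2185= -167.78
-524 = -524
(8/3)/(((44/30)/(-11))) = -20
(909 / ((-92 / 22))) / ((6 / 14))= -23331 / 46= -507.20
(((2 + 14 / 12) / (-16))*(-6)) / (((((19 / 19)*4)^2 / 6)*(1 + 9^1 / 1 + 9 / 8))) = 57 / 1424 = 0.04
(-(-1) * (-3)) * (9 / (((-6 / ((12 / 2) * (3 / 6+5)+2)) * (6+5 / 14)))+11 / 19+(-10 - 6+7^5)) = -50349.96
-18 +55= 37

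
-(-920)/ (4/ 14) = 3220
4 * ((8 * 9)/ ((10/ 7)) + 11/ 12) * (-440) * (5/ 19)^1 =-1354760/ 57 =-23767.72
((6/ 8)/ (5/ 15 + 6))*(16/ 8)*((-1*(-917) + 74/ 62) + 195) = 310581/ 1178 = 263.65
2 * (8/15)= 16/15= 1.07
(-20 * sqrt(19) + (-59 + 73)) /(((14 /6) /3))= 18 - 180 * sqrt(19) /7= -94.09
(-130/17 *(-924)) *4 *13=6246240/17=367425.88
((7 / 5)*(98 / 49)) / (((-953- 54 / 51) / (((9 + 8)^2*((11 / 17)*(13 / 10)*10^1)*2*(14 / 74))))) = -165308 / 61235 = -2.70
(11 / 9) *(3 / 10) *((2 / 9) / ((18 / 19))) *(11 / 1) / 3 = 2299 / 7290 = 0.32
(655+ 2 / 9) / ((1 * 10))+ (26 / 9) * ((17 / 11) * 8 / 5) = 72.67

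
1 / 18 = 0.06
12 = 12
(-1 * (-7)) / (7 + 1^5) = 7 / 8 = 0.88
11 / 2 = 5.50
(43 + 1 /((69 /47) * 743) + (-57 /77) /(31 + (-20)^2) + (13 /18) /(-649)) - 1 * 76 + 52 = 11442449922565 /602294866866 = 19.00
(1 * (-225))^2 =50625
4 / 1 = 4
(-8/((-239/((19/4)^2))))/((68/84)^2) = 159201/138142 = 1.15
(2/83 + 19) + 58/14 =13460/581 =23.17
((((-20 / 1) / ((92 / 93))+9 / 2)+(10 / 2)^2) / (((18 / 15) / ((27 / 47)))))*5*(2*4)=192150 / 1081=177.75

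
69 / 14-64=-827 / 14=-59.07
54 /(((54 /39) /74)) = 2886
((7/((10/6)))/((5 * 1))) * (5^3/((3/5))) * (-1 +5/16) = -1925/16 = -120.31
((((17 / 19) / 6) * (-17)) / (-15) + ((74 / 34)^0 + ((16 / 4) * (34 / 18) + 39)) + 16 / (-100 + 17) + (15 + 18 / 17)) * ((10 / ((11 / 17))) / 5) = 51144023 / 260205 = 196.55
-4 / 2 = -2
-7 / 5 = -1.40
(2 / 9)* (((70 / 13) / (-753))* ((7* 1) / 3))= -980 / 264303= -0.00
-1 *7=-7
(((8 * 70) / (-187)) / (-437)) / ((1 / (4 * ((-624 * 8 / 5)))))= -27.37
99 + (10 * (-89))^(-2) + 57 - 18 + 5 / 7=769129107 / 5544700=138.71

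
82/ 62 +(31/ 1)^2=29832/ 31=962.32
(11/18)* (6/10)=11/30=0.37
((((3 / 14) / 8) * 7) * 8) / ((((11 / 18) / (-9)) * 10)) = -243 / 110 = -2.21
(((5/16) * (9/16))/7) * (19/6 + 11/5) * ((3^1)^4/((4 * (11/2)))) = 5589/11264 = 0.50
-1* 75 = -75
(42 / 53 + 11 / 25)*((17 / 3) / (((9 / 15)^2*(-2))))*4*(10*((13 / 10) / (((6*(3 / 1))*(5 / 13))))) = -4691609 / 64395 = -72.86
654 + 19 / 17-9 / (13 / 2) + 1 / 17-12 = 141836 / 221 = 641.79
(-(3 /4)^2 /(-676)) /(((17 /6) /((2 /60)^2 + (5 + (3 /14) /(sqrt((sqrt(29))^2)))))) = 81 * sqrt(29) /37326016 + 13503 /9193600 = 0.00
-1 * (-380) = 380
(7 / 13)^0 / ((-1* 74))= -1 / 74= -0.01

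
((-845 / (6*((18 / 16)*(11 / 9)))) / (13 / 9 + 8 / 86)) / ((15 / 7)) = -29068 / 935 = -31.09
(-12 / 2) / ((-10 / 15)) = 9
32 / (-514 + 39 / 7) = -224 / 3559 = -0.06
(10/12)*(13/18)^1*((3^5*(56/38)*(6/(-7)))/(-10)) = 351/19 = 18.47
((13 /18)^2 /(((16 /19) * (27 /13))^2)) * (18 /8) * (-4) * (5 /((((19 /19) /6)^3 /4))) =-51552605 /7776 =-6629.71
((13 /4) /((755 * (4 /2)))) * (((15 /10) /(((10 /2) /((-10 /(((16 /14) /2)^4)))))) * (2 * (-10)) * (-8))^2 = 43620.77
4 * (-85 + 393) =1232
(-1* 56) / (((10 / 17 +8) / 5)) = -32.60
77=77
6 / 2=3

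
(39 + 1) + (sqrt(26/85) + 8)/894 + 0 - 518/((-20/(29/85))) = sqrt(2210)/75990 + 18558817/379950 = 48.85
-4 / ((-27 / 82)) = 12.15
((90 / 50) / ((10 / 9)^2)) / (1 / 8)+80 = 11458 / 125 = 91.66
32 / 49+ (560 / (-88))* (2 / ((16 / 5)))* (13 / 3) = -107251 / 6468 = -16.58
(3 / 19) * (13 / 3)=13 / 19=0.68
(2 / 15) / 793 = 2 / 11895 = 0.00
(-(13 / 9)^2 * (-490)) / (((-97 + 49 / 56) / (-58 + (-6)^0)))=12587120 / 20763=606.23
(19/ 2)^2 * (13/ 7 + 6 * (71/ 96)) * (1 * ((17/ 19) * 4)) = 227715/ 112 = 2033.17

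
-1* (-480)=480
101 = 101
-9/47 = -0.19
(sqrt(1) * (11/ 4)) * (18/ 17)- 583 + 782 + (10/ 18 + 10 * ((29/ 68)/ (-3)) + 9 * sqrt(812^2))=1148884/ 153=7509.05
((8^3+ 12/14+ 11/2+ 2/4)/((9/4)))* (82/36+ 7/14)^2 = 9080000/5103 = 1779.35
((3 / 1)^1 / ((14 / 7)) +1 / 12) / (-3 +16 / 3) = 19 / 28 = 0.68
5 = 5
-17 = -17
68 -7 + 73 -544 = -410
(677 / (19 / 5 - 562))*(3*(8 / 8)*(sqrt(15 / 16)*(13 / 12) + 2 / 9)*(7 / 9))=-308035*sqrt(15) / 401904 - 47390 / 75357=-3.60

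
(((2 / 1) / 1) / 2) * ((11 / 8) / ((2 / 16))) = 11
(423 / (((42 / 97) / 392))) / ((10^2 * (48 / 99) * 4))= 3159387 / 1600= 1974.62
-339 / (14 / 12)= -2034 / 7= -290.57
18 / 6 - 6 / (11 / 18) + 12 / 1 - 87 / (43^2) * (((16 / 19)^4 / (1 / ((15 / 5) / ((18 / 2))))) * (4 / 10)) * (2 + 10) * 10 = 12731433921 / 2650598819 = 4.80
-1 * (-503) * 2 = 1006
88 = 88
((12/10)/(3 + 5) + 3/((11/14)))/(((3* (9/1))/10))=97/66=1.47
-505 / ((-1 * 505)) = 1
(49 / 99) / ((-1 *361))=-49 / 35739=-0.00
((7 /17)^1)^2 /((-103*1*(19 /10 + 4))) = -490 /1756253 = -0.00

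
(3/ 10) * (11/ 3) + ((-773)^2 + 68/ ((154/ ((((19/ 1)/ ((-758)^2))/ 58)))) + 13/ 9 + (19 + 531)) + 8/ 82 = 1415741545735504789/ 2367137605140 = 598081.64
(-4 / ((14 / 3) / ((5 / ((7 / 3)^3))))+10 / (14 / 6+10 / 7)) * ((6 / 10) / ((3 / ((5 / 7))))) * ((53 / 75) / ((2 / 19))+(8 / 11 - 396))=-122179726 / 948395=-128.83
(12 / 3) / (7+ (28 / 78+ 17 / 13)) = 0.46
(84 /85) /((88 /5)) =21 /374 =0.06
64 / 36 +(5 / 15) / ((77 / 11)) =115 / 63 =1.83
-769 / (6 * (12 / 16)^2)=-6152 / 27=-227.85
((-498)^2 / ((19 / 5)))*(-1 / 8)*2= -310005 / 19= -16316.05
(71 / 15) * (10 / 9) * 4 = 568 / 27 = 21.04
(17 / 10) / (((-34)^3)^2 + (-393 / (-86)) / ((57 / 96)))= 13889 / 12621052141600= 0.00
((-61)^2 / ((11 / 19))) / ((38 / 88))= 14884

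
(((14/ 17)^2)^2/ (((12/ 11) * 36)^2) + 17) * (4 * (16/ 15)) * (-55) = -728706113036/ 182660427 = -3989.40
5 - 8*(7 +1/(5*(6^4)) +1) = -47791/810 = -59.00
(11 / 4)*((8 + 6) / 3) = 12.83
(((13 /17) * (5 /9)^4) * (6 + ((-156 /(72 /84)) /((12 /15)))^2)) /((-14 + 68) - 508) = -1682273125 /202551192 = -8.31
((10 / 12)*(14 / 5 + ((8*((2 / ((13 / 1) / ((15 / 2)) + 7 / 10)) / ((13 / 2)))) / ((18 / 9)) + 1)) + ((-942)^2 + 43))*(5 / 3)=25264579445 / 17082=1479017.65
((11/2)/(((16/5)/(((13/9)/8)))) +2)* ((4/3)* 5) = 26615/1728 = 15.40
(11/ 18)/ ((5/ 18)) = 11/ 5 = 2.20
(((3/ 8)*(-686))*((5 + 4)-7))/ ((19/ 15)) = -15435/ 38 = -406.18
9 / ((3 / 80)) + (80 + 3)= 323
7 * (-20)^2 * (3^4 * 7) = 1587600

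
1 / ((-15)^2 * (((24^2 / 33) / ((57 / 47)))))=209 / 676800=0.00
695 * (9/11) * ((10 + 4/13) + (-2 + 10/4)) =1757655/286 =6145.65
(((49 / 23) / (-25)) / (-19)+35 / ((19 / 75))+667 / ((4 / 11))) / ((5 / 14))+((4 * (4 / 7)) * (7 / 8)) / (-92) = 301679286 / 54625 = 5522.73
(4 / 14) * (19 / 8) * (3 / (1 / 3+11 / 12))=57 / 35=1.63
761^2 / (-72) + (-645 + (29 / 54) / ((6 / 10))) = -5629469 / 648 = -8687.45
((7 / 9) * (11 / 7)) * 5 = 55 / 9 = 6.11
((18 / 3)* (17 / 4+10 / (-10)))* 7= 273 / 2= 136.50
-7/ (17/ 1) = -7/ 17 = -0.41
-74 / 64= -37 / 32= -1.16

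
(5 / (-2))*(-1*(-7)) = -35 / 2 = -17.50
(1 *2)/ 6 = 0.33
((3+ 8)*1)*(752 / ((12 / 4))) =8272 / 3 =2757.33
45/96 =15/32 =0.47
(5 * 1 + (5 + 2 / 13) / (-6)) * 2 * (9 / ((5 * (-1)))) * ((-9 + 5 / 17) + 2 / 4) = 15903 / 130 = 122.33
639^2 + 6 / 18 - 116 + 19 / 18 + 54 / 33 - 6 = 80824001 / 198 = 408202.03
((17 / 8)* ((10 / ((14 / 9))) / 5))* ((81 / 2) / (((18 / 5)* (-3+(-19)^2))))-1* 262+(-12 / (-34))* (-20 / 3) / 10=-357378891 / 1363264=-262.15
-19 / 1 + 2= -17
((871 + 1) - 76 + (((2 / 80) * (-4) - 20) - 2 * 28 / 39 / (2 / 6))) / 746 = 100307 / 96980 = 1.03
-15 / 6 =-5 / 2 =-2.50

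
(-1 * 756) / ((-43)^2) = -756 / 1849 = -0.41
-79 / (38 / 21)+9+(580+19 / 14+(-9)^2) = 83484 / 133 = 627.70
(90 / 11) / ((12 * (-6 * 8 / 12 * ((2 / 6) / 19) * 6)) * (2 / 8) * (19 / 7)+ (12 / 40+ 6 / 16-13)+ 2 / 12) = -75600 / 144023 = -0.52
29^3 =24389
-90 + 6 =-84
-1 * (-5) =5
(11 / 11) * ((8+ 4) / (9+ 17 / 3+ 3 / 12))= 144 / 179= 0.80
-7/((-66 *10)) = 0.01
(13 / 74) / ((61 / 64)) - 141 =-317821 / 2257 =-140.82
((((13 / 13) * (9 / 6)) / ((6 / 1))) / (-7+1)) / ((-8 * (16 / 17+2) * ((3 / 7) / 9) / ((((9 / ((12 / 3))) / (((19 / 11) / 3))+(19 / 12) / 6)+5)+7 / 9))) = 0.37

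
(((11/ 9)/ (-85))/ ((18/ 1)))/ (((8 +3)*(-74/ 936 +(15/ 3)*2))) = -26/ 3551895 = -0.00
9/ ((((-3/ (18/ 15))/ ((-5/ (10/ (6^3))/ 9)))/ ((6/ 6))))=43.20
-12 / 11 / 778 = -6 / 4279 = -0.00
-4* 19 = -76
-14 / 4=-7 / 2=-3.50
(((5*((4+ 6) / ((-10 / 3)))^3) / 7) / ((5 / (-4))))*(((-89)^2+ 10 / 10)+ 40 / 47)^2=14975538754608 / 15463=968475635.69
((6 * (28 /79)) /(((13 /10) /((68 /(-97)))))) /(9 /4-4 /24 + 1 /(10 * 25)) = -171360000 /311907089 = -0.55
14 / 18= 7 / 9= 0.78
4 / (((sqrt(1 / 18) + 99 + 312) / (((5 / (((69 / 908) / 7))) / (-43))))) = -313477920 / 3007130653 + 127120 * sqrt(2) / 3007130653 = -0.10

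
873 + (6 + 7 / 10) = 8797 / 10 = 879.70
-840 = -840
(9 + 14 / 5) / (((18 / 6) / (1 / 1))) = 59 / 15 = 3.93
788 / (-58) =-394 / 29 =-13.59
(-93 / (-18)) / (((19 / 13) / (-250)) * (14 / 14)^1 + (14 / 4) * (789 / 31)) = 1561625 / 26922858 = 0.06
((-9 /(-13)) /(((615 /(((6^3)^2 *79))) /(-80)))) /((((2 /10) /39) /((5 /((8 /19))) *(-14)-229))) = 1048911793920 /41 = 25583214485.85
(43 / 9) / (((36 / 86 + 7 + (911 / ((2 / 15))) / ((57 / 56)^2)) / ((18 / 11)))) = 4004934 / 3382079767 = 0.00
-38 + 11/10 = -369/10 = -36.90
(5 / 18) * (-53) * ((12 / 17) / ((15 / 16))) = -1696 / 153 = -11.08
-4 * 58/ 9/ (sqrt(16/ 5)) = -58 * sqrt(5)/ 9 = -14.41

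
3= 3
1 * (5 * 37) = 185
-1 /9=-0.11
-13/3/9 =-13/27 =-0.48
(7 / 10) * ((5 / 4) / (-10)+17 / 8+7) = 63 / 10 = 6.30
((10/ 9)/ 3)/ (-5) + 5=133/ 27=4.93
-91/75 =-1.21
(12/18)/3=2/9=0.22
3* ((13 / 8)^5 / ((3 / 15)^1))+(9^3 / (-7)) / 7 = 249012483 / 1605632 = 155.09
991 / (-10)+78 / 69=-22533 / 230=-97.97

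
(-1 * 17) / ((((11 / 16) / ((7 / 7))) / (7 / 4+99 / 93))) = -23732 / 341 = -69.60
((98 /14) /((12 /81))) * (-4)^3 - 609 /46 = -139713 /46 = -3037.24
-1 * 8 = -8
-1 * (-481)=481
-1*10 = -10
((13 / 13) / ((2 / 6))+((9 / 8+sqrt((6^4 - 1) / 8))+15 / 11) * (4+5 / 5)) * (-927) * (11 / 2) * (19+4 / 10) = -989109 * sqrt(2590) / 8 - 122199921 / 80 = -7819721.18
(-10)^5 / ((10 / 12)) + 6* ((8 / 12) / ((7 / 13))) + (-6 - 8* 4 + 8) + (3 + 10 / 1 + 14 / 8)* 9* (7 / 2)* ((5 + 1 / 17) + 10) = -13450078 / 119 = -113025.87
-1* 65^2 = -4225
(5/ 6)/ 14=5/ 84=0.06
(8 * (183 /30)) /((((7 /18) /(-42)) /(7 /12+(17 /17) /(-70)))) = -524844 /175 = -2999.11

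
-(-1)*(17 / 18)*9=17 / 2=8.50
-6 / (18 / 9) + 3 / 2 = -3 / 2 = -1.50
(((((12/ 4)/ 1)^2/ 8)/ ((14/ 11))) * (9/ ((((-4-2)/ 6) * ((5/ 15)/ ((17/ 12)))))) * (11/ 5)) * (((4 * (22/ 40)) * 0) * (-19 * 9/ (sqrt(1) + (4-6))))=0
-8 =-8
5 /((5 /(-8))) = -8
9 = 9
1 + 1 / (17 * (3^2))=154 / 153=1.01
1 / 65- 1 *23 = -1494 / 65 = -22.98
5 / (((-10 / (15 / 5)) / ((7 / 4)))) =-2.62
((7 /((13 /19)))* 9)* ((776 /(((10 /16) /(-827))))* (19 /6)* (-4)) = 77841950592 /65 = 1197568470.65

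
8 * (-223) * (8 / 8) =-1784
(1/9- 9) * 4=-320/9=-35.56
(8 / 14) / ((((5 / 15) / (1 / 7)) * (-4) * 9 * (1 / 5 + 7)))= -5 / 5292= -0.00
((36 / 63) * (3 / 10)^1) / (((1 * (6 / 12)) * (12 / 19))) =19 / 35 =0.54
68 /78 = 34 /39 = 0.87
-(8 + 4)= -12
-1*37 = -37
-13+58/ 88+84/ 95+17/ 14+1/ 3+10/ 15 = -270433/ 29260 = -9.24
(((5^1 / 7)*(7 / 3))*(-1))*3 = -5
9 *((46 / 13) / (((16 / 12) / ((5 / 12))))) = 1035 / 104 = 9.95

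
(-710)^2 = 504100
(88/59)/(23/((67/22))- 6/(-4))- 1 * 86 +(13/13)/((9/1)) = -55215163/644103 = -85.72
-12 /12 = -1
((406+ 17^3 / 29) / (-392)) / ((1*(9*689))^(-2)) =-641655215487 / 11368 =-56443984.47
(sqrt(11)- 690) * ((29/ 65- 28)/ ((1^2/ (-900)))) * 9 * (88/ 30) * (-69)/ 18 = 22511150640/ 13- 32624856 * sqrt(11)/ 13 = 1723303556.45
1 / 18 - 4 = -3.94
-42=-42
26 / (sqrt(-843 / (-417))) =26 * sqrt(39059) / 281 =18.29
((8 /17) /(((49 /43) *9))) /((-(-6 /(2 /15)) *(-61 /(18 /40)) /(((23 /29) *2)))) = -0.00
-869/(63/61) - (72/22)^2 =-6495737/7623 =-852.12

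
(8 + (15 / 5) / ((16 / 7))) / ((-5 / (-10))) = 149 / 8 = 18.62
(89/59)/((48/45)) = 1335/944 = 1.41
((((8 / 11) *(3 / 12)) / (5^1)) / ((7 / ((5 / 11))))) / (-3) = -2 / 2541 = -0.00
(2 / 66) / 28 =1 / 924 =0.00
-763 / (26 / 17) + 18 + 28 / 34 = -212187 / 442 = -480.06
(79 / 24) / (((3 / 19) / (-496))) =-93062 / 9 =-10340.22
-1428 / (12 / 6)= -714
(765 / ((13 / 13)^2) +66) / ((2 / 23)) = 19113 / 2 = 9556.50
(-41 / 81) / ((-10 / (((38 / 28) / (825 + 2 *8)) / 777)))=779 / 7410202380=0.00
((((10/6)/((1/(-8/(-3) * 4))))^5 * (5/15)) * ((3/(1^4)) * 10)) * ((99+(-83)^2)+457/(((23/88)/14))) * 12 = 6705453462140.14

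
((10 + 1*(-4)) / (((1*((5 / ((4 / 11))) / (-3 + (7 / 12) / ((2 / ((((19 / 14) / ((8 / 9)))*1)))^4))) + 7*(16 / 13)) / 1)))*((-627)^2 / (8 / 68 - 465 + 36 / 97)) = -101911983610181778891 / 74417073241301896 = -1369.47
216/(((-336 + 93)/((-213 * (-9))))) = -1704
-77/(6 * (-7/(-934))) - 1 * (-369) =-4030/3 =-1343.33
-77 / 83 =-0.93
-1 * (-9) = 9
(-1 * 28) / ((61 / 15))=-420 / 61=-6.89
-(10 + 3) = -13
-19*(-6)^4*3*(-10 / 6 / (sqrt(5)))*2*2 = 98496*sqrt(5) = 220243.75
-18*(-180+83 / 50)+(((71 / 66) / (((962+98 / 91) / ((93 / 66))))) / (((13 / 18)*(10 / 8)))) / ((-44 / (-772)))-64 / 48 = 80208173729 / 24996180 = 3208.82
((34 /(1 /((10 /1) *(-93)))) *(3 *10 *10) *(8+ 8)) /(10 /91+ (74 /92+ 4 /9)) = -336353472000 /3011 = -111708227.17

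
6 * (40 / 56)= 30 / 7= 4.29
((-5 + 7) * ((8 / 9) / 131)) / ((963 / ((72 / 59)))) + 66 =491239910 / 7443027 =66.00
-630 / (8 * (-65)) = 63 / 52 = 1.21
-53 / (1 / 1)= -53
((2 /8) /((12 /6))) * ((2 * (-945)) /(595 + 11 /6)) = -2835 /7162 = -0.40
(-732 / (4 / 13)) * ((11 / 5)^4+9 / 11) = -396522204 / 6875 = -57675.96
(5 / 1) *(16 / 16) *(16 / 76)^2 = 80 / 361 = 0.22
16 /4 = 4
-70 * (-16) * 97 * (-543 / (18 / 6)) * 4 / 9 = -8739484.44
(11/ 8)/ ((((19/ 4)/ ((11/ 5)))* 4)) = 121/ 760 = 0.16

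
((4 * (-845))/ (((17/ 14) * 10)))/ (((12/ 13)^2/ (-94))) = 9396569/ 306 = 30707.74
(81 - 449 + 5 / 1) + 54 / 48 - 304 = -5327 / 8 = -665.88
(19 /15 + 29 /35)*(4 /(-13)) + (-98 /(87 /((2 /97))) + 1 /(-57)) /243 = -762138721 /1181873511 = -0.64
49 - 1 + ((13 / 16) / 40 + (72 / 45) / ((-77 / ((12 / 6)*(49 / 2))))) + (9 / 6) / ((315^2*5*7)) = 76610465579 / 1629936000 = 47.00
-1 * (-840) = 840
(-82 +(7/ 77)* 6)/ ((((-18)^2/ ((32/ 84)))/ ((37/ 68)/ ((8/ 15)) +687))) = -332696/ 5049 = -65.89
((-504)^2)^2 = 64524128256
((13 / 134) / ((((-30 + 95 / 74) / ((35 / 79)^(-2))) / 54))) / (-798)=27017289 / 23196446875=0.00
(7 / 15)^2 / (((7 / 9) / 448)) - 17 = 108.44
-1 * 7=-7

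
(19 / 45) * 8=152 / 45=3.38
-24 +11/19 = -445/19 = -23.42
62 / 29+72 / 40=571 / 145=3.94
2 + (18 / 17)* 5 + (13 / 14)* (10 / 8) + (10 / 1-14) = 4241 / 952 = 4.45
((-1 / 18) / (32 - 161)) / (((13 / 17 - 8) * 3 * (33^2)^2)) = -17 / 1016118459378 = -0.00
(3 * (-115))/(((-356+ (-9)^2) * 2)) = 69/110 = 0.63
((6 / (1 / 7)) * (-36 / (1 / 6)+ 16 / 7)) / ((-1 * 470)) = 4488 / 235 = 19.10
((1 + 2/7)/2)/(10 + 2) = 3/56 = 0.05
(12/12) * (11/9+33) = 308/9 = 34.22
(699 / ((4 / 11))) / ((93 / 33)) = 84579 / 124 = 682.09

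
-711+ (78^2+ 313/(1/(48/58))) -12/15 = 816529/145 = 5631.23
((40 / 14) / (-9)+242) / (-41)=-15226 / 2583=-5.89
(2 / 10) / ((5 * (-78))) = -1 / 1950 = -0.00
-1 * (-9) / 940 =9 / 940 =0.01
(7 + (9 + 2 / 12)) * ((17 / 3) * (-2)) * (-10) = 16490 / 9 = 1832.22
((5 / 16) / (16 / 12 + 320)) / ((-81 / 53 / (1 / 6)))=-265 / 2498688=-0.00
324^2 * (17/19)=1784592/19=93925.89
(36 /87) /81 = 4 /783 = 0.01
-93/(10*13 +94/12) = -558/827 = -0.67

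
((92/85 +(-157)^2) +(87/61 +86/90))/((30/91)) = 104687058749/1399950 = 74779.14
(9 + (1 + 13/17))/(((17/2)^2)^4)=46848/118587876497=0.00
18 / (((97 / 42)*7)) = 108 / 97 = 1.11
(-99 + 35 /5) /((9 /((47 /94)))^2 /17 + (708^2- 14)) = -782 /4260787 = -0.00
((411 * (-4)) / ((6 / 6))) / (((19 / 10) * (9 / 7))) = -38360 / 57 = -672.98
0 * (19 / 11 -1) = 0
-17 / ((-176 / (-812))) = -78.43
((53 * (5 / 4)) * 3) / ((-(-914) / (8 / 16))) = 795 / 7312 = 0.11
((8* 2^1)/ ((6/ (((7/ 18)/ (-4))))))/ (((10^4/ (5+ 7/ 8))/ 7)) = -2303/ 2160000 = -0.00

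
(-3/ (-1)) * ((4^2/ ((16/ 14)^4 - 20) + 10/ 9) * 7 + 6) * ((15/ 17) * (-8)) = -30263680/ 186677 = -162.12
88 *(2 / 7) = 176 / 7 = 25.14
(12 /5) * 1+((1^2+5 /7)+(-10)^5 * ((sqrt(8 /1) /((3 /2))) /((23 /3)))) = 144 /35 - 400000 * sqrt(2) /23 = -24590.90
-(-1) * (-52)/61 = -52/61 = -0.85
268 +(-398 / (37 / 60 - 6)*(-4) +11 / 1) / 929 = 80325989 / 300067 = 267.69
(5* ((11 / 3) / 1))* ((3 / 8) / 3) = 55 / 24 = 2.29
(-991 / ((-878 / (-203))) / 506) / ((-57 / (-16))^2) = -0.04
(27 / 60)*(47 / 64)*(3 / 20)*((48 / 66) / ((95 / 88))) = 1269 / 38000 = 0.03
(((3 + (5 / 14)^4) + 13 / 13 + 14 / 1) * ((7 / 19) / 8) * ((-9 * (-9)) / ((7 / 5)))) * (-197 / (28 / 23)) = -66845548485 / 8605184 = -7768.06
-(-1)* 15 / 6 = 2.50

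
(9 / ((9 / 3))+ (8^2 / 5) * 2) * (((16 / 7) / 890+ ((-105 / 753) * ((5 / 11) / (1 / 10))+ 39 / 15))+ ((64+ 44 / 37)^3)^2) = 22015656005575658992345729989 / 10030258393863925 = 2194924112727.13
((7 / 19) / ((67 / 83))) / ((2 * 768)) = 581 / 1955328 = 0.00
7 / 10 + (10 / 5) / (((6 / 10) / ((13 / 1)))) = 1321 / 30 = 44.03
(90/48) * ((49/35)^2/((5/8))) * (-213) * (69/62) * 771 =-1074654.12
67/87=0.77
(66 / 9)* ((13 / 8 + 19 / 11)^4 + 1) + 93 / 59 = 451126412251 / 482482176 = 935.01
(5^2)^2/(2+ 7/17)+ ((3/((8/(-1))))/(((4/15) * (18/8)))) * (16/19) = 201465/779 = 258.62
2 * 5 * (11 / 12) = 55 / 6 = 9.17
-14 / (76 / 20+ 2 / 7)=-490 / 143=-3.43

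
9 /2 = 4.50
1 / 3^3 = 1 / 27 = 0.04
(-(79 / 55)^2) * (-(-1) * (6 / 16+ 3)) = -168507 / 24200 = -6.96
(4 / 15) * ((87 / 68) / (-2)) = -0.17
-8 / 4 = -2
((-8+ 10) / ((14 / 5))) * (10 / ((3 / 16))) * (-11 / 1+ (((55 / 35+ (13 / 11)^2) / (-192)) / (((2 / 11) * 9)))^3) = -23992325948108675 / 57254409805824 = -419.05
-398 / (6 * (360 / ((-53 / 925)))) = 10547 / 999000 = 0.01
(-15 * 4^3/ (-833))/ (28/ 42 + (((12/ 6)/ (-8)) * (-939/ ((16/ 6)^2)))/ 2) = 1474560/ 21972041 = 0.07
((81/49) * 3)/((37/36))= 8748/1813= 4.83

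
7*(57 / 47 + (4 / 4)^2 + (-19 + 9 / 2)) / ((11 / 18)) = -6615 / 47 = -140.74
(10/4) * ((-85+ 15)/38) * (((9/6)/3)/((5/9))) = -315/76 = -4.14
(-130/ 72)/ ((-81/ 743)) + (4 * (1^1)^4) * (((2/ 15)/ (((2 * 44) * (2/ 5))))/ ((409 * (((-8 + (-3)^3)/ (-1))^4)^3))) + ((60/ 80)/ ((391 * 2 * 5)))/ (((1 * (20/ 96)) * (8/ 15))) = 574231106763904621472998426927/ 34667841161179276681640625000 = 16.56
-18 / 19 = -0.95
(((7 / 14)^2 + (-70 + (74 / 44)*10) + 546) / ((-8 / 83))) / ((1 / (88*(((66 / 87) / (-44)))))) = 1800685 / 232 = 7761.57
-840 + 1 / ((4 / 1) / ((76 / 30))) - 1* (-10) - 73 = -27071 / 30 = -902.37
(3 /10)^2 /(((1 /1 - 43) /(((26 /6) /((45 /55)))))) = -143 /12600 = -0.01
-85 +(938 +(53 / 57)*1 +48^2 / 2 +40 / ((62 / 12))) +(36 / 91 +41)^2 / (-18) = 168432558167 / 87795162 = 1918.47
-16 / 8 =-2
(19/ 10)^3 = 6.86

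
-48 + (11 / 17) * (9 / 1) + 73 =524 / 17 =30.82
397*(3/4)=1191/4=297.75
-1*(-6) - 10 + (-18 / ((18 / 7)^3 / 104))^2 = 12117.74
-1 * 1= -1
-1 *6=-6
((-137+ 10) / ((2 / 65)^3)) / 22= -34877375 / 176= -198166.90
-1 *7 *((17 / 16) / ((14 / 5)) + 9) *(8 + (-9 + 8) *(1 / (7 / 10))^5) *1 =-9049007 / 67228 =-134.60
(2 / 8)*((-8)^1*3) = -6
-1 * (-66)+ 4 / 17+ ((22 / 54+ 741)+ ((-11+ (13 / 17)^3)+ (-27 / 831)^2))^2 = 55342298549890034790575599 / 103595319186014459241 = 534216.21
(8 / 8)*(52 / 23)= 2.26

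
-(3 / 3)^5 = -1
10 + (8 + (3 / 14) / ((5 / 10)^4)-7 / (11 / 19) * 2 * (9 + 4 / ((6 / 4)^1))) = -60220 / 231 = -260.69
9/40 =0.22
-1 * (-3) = 3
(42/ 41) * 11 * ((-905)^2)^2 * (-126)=-39048723149782500/ 41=-952407881702012.20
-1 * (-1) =1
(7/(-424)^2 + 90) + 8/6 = 49258645/539328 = 91.33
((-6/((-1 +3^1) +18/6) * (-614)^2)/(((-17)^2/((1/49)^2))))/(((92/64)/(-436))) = 15779544576/79797235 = 197.75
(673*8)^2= 28987456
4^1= 4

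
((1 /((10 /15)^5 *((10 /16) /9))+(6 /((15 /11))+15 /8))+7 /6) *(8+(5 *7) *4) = 103711 /6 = 17285.17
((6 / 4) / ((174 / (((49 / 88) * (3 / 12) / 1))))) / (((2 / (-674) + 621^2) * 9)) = 16513 / 47759113847808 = 0.00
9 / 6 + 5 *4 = 21.50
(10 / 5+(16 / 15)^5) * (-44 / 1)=-112962344 / 759375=-148.76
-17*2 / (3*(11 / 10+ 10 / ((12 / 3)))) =-85 / 27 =-3.15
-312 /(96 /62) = -403 /2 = -201.50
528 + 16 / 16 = 529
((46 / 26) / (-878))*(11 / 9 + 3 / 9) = -161 / 51363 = -0.00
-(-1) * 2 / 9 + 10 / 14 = 59 / 63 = 0.94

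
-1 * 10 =-10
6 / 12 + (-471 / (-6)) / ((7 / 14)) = 315 / 2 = 157.50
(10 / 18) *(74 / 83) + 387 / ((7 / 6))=1737124 / 5229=332.21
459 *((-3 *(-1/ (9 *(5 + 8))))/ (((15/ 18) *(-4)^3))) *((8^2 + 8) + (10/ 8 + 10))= -152847/ 8320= -18.37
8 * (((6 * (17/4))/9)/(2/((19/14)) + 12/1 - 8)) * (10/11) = 1615/429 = 3.76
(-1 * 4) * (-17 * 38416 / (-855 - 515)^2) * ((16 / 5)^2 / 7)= 23883776 / 11730625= 2.04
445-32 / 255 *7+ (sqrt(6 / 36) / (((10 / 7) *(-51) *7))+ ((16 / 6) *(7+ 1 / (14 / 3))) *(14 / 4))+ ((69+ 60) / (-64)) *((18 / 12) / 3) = 16660993 / 32640-sqrt(6) / 3060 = 510.45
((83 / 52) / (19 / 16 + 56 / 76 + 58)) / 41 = 6308 / 9709661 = 0.00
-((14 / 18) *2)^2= -196 / 81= -2.42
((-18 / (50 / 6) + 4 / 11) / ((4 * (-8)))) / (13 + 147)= 0.00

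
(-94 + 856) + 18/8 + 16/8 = 3065/4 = 766.25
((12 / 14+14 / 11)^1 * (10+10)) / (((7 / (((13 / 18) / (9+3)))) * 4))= 2665 / 29106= 0.09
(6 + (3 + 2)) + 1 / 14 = 155 / 14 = 11.07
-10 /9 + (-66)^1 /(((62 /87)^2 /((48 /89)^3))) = -131079773018 /6097276881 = -21.50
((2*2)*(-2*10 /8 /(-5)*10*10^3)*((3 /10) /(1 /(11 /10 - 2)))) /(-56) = 675 /7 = 96.43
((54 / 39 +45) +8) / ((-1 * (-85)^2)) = -707 / 93925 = -0.01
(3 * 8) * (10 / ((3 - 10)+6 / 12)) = -480 / 13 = -36.92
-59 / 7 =-8.43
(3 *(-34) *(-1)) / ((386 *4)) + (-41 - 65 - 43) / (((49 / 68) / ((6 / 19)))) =-46883943 / 718732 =-65.23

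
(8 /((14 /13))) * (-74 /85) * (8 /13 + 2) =-592 /35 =-16.91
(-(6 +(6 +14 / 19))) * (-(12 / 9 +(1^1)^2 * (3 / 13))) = 14762 / 741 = 19.92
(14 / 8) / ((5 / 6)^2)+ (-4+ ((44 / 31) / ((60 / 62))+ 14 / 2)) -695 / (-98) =103477 / 7350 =14.08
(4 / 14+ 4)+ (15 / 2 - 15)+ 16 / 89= -3781 / 1246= -3.03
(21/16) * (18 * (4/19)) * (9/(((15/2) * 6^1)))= 189/190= 0.99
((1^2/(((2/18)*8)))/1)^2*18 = 729/32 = 22.78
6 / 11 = 0.55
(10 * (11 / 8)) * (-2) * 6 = -165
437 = 437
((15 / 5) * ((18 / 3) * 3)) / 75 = 18 / 25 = 0.72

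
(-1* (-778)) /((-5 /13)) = -10114 /5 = -2022.80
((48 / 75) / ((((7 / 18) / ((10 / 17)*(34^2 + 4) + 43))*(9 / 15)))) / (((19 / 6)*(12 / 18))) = 560736 / 595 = 942.41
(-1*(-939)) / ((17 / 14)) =773.29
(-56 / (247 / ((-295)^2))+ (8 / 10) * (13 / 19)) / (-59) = 24366324 / 72865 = 334.40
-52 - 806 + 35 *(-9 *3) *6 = -6528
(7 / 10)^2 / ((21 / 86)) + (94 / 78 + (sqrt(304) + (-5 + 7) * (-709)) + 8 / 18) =-8273911 / 5850 + 4 * sqrt(19) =-1396.91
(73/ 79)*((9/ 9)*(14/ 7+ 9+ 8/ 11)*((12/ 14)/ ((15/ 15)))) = 56502/ 6083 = 9.29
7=7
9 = 9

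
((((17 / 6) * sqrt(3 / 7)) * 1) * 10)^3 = 614125 * sqrt(21) / 441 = 6381.57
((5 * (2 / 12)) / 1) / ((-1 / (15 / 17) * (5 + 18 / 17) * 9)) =-25 / 1854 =-0.01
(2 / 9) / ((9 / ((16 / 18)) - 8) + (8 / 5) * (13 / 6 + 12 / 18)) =80 / 2397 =0.03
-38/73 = -0.52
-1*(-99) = 99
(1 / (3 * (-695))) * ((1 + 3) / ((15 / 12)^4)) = -1024 / 1303125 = -0.00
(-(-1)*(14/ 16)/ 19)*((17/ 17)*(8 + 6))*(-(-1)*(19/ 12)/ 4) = 49/ 192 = 0.26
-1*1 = -1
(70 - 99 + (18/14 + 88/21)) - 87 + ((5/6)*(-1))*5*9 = -6217/42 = -148.02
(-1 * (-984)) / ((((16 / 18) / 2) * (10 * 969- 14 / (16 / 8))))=2214 / 9683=0.23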